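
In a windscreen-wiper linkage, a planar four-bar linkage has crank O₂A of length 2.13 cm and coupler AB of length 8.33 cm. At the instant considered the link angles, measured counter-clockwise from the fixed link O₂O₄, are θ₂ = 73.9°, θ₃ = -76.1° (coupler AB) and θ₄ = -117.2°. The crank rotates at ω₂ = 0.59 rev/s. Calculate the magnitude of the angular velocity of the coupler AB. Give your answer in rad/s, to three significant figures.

ω₂ = 3.707 rad/s (from 0.59 rev/s).
Differentiating the loop-closure r₂e^{iθ₂}+r₃e^{iθ₃}=r₁+r₄e^{iθ₄} gives r₂ω₂e^{iθ₂}+r₃ω₃e^{iθ₃}=r₄ω₄e^{iθ₄}.
Eliminating the other unknown: ω₃ = r₂ω₂ sin(θ₄−θ₂) / [r₃ sin(θ₃−θ₄)].
Numerator sine = +0.19252; denominator sine = +0.65738.
Result = 0.0213·3.707·(+0.19252) / (0.0833·(+0.65738)) = +0.27761 rad/s; magnitude 0.27761 rad/s.

0.278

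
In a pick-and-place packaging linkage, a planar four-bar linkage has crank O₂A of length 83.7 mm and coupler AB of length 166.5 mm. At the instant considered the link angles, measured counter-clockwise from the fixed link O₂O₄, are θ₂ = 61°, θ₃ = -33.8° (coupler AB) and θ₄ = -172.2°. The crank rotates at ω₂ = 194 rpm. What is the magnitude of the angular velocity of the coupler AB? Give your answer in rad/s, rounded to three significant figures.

ω₂ = 20.32 rad/s (from 194 rpm).
Differentiating the loop-closure r₂e^{iθ₂}+r₃e^{iθ₃}=r₁+r₄e^{iθ₄} gives r₂ω₂e^{iθ₂}+r₃ω₃e^{iθ₃}=r₄ω₄e^{iθ₄}.
Eliminating the other unknown: ω₃ = r₂ω₂ sin(θ₄−θ₂) / [r₃ sin(θ₃−θ₄)].
Numerator sine = +0.80073; denominator sine = +0.66393.
Result = 0.0837·20.32·(+0.80073) / (0.1665·(+0.66393)) = +12.317 rad/s; magnitude 12.317 rad/s.

12.3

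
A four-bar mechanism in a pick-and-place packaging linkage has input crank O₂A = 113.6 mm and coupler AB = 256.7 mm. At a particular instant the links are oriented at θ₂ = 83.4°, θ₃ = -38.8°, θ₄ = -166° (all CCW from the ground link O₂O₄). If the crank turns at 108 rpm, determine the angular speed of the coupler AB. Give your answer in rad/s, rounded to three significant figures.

5.88

ω₂ = 11.31 rad/s (from 108 rpm).
Differentiating the loop-closure r₂e^{iθ₂}+r₃e^{iθ₃}=r₁+r₄e^{iθ₄} gives r₂ω₂e^{iθ₂}+r₃ω₃e^{iθ₃}=r₄ω₄e^{iθ₄}.
Eliminating the other unknown: ω₃ = r₂ω₂ sin(θ₄−θ₂) / [r₃ sin(θ₃−θ₄)].
Numerator sine = +0.93606; denominator sine = +0.79653.
Result = 0.1136·11.31·(+0.93606) / (0.2567·(+0.79653)) = +5.8817 rad/s; magnitude 5.8817 rad/s.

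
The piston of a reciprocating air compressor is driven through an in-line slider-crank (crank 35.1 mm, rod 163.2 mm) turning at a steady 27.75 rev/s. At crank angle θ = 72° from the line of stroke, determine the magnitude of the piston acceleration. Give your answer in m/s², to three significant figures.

141

ω = 2π·27.8 = 174.4 rad/s
x(θ) = r cosθ + √(L² − r² sin²θ); with ω constant, a = ω²·d²x/dθ².
d²x/dθ² = −r cosθ − r²(cos2θ)/√u − r⁴ sin²2θ/(4u^{3/2}),  u = L² − r² sin²θ = 0.0255199 m².
Substituting r = 0.0351 m, L = 0.1632 m, θ = 72°: d²x/dθ² = -0.0046394 m.
a = ω²·d²x/dθ² = (174.4)²·(-0.0046394) = -141.04 m/s²;  |a| = 141.04 m/s².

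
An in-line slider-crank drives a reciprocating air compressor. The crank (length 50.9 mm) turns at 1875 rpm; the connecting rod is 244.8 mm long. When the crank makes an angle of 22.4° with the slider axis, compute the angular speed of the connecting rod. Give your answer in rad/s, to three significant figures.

ω = 196.3 rad/s (converted from 1875 rpm).
The rod makes angle φ with the slider axis where L sinφ = r sinθ; differentiating, L cosφ·φ̇ = r ω cosθ.
L cosφ = √(L² − r² sin²θ) = 0.24403 m.
|ω_rod| = r ω |cosθ| / √(L² − r² sin²θ) = 0.0509·196.3·0.92455/0.24403 = 37.865 rad/s.

37.9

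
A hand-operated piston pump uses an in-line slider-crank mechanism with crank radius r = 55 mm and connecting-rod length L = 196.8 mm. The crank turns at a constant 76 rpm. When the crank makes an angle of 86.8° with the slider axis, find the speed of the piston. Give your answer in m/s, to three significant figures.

0.444

ω = 2π·76/60 = 7.959 rad/s
For an in-line slider-crank, x = r cosθ + √(L² − r² sin²θ), so v = −rω sinθ·[1 + r cosθ/√(L² − r² sin²θ)].
With r = 0.055 m, L = 0.1968 m, θ = 86.8°: √(L² − r² sin²θ) = 0.18898 m.
v = −0.055·7.959·0.99844·[1 + 0.055·0.05582/0.18898] = -0.44415 m/s.
|v| = 0.44415 m/s.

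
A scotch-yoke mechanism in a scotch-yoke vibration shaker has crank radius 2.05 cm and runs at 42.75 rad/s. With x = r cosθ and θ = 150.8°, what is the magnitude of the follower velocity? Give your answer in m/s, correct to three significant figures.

ω = 42.75 rad/s
x = r cosθ ⇒ ẋ = −rω sinθ.
|v| = rω|sinθ| = 0.0205·42.75·|sin 150.8°| = 0.42755 m/s.

0.428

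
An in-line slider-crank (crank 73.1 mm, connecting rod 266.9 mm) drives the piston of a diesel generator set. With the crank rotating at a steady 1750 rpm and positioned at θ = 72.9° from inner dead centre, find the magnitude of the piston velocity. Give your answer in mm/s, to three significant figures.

13900

ω = 2π·1750/60 = 183.3 rad/s
For an in-line slider-crank, x = r cosθ + √(L² − r² sin²θ), so v = −rω sinθ·[1 + r cosθ/√(L² − r² sin²θ)].
With r = 0.0731 m, L = 0.2669 m, θ = 72.9°: √(L² − r² sin²θ) = 0.25759 m.
v = −0.0731·183.3·0.95579·[1 + 0.0731·0.29404/0.25759] = -13.872 m/s.
|v| = 13.872 m/s = 13872 mm/s.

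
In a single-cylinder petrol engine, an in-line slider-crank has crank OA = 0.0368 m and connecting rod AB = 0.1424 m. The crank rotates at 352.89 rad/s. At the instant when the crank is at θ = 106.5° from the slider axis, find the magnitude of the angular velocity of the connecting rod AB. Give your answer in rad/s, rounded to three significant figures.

ω = 352.9 rad/s
The rod makes angle φ with the slider axis where L sinφ = r sinθ; differentiating, L cosφ·φ̇ = r ω cosθ.
L cosφ = √(L² − r² sin²θ) = 0.13796 m.
|ω_rod| = r ω |cosθ| / √(L² − r² sin²θ) = 0.0368·352.9·0.28402/0.13796 = 26.735 rad/s.

26.7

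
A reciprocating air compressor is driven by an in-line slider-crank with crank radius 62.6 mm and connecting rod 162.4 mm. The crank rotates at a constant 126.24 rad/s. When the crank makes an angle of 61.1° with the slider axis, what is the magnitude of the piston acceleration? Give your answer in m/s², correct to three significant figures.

277

ω = 126.2 rad/s
x(θ) = r cosθ + √(L² − r² sin²θ); with ω constant, a = ω²·d²x/dθ².
d²x/dθ² = −r cosθ − r²(cos2θ)/√u − r⁴ sin²2θ/(4u^{3/2}),  u = L² − r² sin²θ = 0.0233703 m².
Substituting r = 0.0626 m, L = 0.1624 m, θ = 61.1°: d²x/dθ² = -0.017363 m.
a = ω²·d²x/dθ² = (126.2)²·(-0.017363) = -276.71 m/s²;  |a| = 276.71 m/s².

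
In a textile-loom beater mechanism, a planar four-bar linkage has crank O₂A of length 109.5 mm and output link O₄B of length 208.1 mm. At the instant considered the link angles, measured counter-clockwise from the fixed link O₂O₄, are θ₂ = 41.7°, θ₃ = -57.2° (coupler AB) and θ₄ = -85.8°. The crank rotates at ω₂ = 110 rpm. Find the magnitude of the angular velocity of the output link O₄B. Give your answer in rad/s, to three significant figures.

ω₂ = 11.52 rad/s (from 110 rpm).
Differentiating the loop-closure r₂e^{iθ₂}+r₃e^{iθ₃}=r₁+r₄e^{iθ₄} gives r₂ω₂e^{iθ₂}+r₃ω₃e^{iθ₃}=r₄ω₄e^{iθ₄}.
Eliminating the other unknown: ω₄ = r₂ω₂ sin(θ₂−θ₃) / [r₄ sin(θ₄−θ₃)].
Numerator sine = +0.98796; denominator sine = -0.47869.
Result = 0.1095·11.52·(+0.98796) / (0.2081·(-0.47869)) = -12.51 rad/s; magnitude 12.51 rad/s.

12.5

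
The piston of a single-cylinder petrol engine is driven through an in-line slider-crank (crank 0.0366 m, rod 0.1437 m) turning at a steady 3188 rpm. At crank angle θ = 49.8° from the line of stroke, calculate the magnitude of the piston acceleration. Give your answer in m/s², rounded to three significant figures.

ω = 2π·3188/60 = 333.8 rad/s
x(θ) = r cosθ + √(L² − r² sin²θ); with ω constant, a = ω²·d²x/dθ².
d²x/dθ² = −r cosθ − r²(cos2θ)/√u − r⁴ sin²2θ/(4u^{3/2}),  u = L² − r² sin²θ = 0.0198682 m².
Substituting r = 0.0366 m, L = 0.1437 m, θ = 49.8°: d²x/dθ² = -0.022195 m.
a = ω²·d²x/dθ² = (333.8)²·(-0.022195) = -2473.7 m/s²;  |a| = 2473.7 m/s².

2470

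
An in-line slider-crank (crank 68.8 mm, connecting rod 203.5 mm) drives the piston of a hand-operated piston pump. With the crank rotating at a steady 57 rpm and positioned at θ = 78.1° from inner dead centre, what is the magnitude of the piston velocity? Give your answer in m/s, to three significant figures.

ω = 2π·57/60 = 5.969 rad/s
For an in-line slider-crank, x = r cosθ + √(L² − r² sin²θ), so v = −rω sinθ·[1 + r cosθ/√(L² − r² sin²θ)].
With r = 0.0688 m, L = 0.2035 m, θ = 78.1°: √(L² − r² sin²θ) = 0.19204 m.
v = −0.0688·5.969·0.97851·[1 + 0.0688·0.20620/0.19204] = -0.43153 m/s.
|v| = 0.43153 m/s.

0.432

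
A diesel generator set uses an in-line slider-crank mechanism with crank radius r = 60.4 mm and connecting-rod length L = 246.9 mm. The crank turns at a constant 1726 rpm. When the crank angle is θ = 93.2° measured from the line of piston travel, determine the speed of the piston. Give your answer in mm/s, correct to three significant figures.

10700

ω = 2π·1726/60 = 180.7 rad/s
For an in-line slider-crank, x = r cosθ + √(L² − r² sin²θ), so v = −rω sinθ·[1 + r cosθ/√(L² − r² sin²θ)].
With r = 0.0604 m, L = 0.2469 m, θ = 93.2°: √(L² − r² sin²θ) = 0.23942 m.
v = −0.0604·180.7·0.99844·[1 + 0.0604·-0.05582/0.23942] = -10.747 m/s.
|v| = 10.747 m/s = 10747 mm/s.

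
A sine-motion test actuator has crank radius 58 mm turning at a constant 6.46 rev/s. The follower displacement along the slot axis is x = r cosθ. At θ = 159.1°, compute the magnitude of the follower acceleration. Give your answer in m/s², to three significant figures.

ω = 40.59 rad/s (from 6.46 rev/s).
x = r cosθ ⇒ ẍ = −rω² cosθ (ω constant).
|a| = rω²|cosθ| = 0.058·(40.59)²·|cos 159.1°| = 89.268 m/s².

89.3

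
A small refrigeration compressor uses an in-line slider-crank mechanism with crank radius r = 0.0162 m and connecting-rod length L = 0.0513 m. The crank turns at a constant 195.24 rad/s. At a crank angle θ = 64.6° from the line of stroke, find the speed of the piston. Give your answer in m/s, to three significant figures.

3.26

ω = 195.2 rad/s
For an in-line slider-crank, x = r cosθ + √(L² − r² sin²θ), so v = −rω sinθ·[1 + r cosθ/√(L² − r² sin²θ)].
With r = 0.0162 m, L = 0.0513 m, θ = 64.6°: √(L² − r² sin²θ) = 0.049168 m.
v = −0.0162·195.2·0.90334·[1 + 0.0162·0.42894/0.049168] = -3.2609 m/s.
|v| = 3.2609 m/s.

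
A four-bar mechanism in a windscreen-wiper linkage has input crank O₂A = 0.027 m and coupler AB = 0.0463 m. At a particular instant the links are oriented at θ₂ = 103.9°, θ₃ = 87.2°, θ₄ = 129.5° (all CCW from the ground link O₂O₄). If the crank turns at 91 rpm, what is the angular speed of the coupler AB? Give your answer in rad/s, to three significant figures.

ω₂ = 9.529 rad/s (from 91 rpm).
Differentiating the loop-closure r₂e^{iθ₂}+r₃e^{iθ₃}=r₁+r₄e^{iθ₄} gives r₂ω₂e^{iθ₂}+r₃ω₃e^{iθ₃}=r₄ω₄e^{iθ₄}.
Eliminating the other unknown: ω₃ = r₂ω₂ sin(θ₄−θ₂) / [r₃ sin(θ₃−θ₄)].
Numerator sine = +0.43209; denominator sine = -0.67301.
Result = 0.027·9.529·(+0.43209) / (0.0463·(-0.67301)) = -3.5678 rad/s; magnitude 3.5678 rad/s.

3.57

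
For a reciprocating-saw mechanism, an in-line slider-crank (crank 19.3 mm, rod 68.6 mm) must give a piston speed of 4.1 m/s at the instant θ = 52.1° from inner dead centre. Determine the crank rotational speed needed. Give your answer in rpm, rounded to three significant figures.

For an in-line slider-crank, |v_piston| = rω|sinθ|·[1 + r cosθ/√(L² − r² sin²θ)].
With r = 0.0193 m, L = 0.0686 m, θ = 52.1°: the bracketed kinematic factor |dx/dθ| = 0.017929 m.
ω = v/|dx/dθ| = 4.1/0.017929 = 228.68 rad/s.
N = 60ω/(2π) = 2183.8 rpm.

2180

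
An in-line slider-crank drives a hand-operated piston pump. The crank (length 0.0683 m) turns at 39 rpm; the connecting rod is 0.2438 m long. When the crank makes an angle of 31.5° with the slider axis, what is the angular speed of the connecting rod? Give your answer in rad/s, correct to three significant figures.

ω = 4.084 rad/s (converted from 39 rpm).
The rod makes angle φ with the slider axis where L sinφ = r sinθ; differentiating, L cosφ·φ̇ = r ω cosθ.
L cosφ = √(L² − r² sin²θ) = 0.24117 m.
|ω_rod| = r ω |cosθ| / √(L² − r² sin²θ) = 0.0683·4.084·0.85264/0.24117 = 0.98616 rad/s.

0.986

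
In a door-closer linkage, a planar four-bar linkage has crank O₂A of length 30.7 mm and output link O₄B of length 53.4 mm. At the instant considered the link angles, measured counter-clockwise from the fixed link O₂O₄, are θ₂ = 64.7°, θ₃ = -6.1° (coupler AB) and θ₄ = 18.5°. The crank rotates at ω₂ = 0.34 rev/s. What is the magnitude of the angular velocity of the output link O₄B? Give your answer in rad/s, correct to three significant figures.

ω₂ = 2.136 rad/s (from 0.34 rev/s).
Differentiating the loop-closure r₂e^{iθ₂}+r₃e^{iθ₃}=r₁+r₄e^{iθ₄} gives r₂ω₂e^{iθ₂}+r₃ω₃e^{iθ₃}=r₄ω₄e^{iθ₄}.
Eliminating the other unknown: ω₄ = r₂ω₂ sin(θ₂−θ₃) / [r₄ sin(θ₄−θ₃)].
Numerator sine = +0.94438; denominator sine = +0.41628.
Result = 0.0307·2.136·(+0.94438) / (0.0534·(+0.41628)) = +2.7862 rad/s; magnitude 2.7862 rad/s.

2.79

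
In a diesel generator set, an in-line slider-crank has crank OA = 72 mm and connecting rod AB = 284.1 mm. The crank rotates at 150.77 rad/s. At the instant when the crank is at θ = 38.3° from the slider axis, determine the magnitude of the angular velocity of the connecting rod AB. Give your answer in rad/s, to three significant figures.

30.4

ω = 150.8 rad/s
The rod makes angle φ with the slider axis where L sinφ = r sinθ; differentiating, L cosφ·φ̇ = r ω cosθ.
L cosφ = √(L² − r² sin²θ) = 0.28057 m.
|ω_rod| = r ω |cosθ| / √(L² − r² sin²θ) = 0.072·150.8·0.78478/0.28057 = 30.363 rad/s.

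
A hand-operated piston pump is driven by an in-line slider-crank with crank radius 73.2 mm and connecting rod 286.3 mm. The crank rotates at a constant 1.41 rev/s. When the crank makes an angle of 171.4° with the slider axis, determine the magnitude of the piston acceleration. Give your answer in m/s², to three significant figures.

4.27

ω = 2π·1.41 = 8.859 rad/s
x(θ) = r cosθ + √(L² − r² sin²θ); with ω constant, a = ω²·d²x/dθ².
d²x/dθ² = −r cosθ − r²(cos2θ)/√u − r⁴ sin²2θ/(4u^{3/2}),  u = L² − r² sin²θ = 0.0818479 m².
Substituting r = 0.0732 m, L = 0.2863 m, θ = 171.4°: d²x/dθ² = +0.054459 m.
a = ω²·d²x/dθ² = (8.859)²·(+0.054459) = +4.2743 m/s²;  |a| = 4.2743 m/s².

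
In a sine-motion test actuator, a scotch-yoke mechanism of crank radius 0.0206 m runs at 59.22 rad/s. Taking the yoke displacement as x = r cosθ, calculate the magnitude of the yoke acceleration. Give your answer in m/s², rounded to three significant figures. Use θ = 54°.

ω = 59.22 rad/s
x = r cosθ ⇒ ẍ = −rω² cosθ (ω constant).
|a| = rω²|cosθ| = 0.0206·(59.22)²·|cos 54°| = 42.464 m/s².

42.5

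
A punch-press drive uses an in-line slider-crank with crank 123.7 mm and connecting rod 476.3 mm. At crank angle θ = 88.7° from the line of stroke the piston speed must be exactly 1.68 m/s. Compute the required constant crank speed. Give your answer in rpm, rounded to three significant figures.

For an in-line slider-crank, |v_piston| = rω|sinθ|·[1 + r cosθ/√(L² − r² sin²θ)].
With r = 0.1237 m, L = 0.4763 m, θ = 88.7°: the bracketed kinematic factor |dx/dθ| = 0.12442 m.
ω = v/|dx/dθ| = 1.68/0.12442 = 13.502 rad/s.
N = 60ω/(2π) = 128.94 rpm.

129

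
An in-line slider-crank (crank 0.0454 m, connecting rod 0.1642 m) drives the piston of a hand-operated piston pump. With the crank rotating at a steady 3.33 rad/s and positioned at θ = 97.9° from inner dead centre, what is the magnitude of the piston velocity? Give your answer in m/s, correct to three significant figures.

ω = 3.33 rad/s
For an in-line slider-crank, x = r cosθ + √(L² − r² sin²θ), so v = −rω sinθ·[1 + r cosθ/√(L² − r² sin²θ)].
With r = 0.0454 m, L = 0.1642 m, θ = 97.9°: √(L² − r² sin²θ) = 0.15792 m.
v = −0.0454·3.33·0.99051·[1 + 0.0454·-0.13744/0.15792] = -0.14383 m/s.
|v| = 0.14383 m/s.

0.144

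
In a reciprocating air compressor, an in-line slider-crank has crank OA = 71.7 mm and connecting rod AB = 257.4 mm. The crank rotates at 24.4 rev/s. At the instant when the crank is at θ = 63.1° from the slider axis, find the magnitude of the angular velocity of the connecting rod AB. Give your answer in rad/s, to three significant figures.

19.9

ω = 153.3 rad/s (converted from 24.4 rev/s).
The rod makes angle φ with the slider axis where L sinφ = r sinθ; differentiating, L cosφ·φ̇ = r ω cosθ.
L cosφ = √(L² − r² sin²θ) = 0.24933 m.
|ω_rod| = r ω |cosθ| / √(L² − r² sin²θ) = 0.0717·153.3·0.45243/0.24933 = 19.947 rad/s.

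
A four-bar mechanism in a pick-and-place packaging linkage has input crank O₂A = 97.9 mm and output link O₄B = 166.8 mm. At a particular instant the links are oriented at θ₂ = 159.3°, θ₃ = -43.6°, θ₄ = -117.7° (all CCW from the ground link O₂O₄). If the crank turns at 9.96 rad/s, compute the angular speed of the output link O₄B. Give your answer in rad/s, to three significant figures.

2.37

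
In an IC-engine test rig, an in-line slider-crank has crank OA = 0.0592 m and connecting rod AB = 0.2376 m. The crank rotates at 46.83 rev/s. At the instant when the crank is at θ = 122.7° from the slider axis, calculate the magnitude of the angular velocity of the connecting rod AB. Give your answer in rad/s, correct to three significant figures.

ω = 294.2 rad/s (converted from 46.83 rev/s).
The rod makes angle φ with the slider axis where L sinφ = r sinθ; differentiating, L cosφ·φ̇ = r ω cosθ.
L cosφ = √(L² − r² sin²θ) = 0.23232 m.
|ω_rod| = r ω |cosθ| / √(L² − r² sin²θ) = 0.0592·294.2·0.54024/0.23232 = 40.507 rad/s.

40.5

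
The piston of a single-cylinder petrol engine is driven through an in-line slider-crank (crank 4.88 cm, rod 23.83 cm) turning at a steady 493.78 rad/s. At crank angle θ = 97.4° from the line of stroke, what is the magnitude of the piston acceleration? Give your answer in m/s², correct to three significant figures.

3940

ω = 493.8 rad/s
x(θ) = r cosθ + √(L² − r² sin²θ); with ω constant, a = ω²·d²x/dθ².
d²x/dθ² = −r cosθ − r²(cos2θ)/√u − r⁴ sin²2θ/(4u^{3/2}),  u = L² − r² sin²θ = 0.054445 m².
Substituting r = 0.0488 m, L = 0.2383 m, θ = 97.4°: d²x/dθ² = +0.016145 m.
a = ω²·d²x/dθ² = (493.8)²·(+0.016145) = +3936.6 m/s²;  |a| = 3936.6 m/s².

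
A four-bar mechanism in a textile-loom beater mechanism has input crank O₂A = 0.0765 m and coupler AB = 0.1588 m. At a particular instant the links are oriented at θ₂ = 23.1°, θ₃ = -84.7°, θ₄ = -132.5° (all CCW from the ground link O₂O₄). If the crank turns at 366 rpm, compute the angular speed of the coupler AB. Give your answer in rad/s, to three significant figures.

10.3

ω₂ = 38.33 rad/s (from 366 rpm).
Differentiating the loop-closure r₂e^{iθ₂}+r₃e^{iθ₃}=r₁+r₄e^{iθ₄} gives r₂ω₂e^{iθ₂}+r₃ω₃e^{iθ₃}=r₄ω₄e^{iθ₄}.
Eliminating the other unknown: ω₃ = r₂ω₂ sin(θ₄−θ₂) / [r₃ sin(θ₃−θ₄)].
Numerator sine = -0.41310; denominator sine = +0.74080.
Result = 0.0765·38.33·(-0.41310) / (0.1588·(+0.74080)) = -10.296 rad/s; magnitude 10.296 rad/s.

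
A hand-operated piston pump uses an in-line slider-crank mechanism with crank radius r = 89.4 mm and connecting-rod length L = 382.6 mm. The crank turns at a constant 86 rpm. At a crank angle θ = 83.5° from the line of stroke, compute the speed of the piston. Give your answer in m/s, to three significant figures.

0.822

ω = 2π·86/60 = 9.006 rad/s
For an in-line slider-crank, x = r cosθ + √(L² − r² sin²θ), so v = −rω sinθ·[1 + r cosθ/√(L² − r² sin²θ)].
With r = 0.0894 m, L = 0.3826 m, θ = 83.5°: √(L² − r² sin²θ) = 0.37215 m.
v = −0.0894·9.006·0.99357·[1 + 0.0894·0.11320/0.37215] = -0.82171 m/s.
|v| = 0.82171 m/s.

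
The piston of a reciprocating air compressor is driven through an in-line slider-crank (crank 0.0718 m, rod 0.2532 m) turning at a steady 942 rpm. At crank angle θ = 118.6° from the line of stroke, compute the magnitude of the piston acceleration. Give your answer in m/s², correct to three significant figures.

442

ω = 2π·942/60 = 98.65 rad/s
x(θ) = r cosθ + √(L² − r² sin²θ); with ω constant, a = ω²·d²x/dθ².
d²x/dθ² = −r cosθ − r²(cos2θ)/√u − r⁴ sin²2θ/(4u^{3/2}),  u = L² − r² sin²θ = 0.0601363 m².
Substituting r = 0.0718 m, L = 0.2532 m, θ = 118.6°: d²x/dθ² = +0.04544 m.
a = ω²·d²x/dθ² = (98.65)²·(+0.04544) = +442.18 m/s²;  |a| = 442.18 m/s².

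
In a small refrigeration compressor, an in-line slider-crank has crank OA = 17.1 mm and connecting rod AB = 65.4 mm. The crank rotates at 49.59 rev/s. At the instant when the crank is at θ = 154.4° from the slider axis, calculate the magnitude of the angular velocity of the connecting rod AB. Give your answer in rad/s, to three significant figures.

ω = 311.6 rad/s (converted from 49.59 rev/s).
The rod makes angle φ with the slider axis where L sinφ = r sinθ; differentiating, L cosφ·φ̇ = r ω cosθ.
L cosφ = √(L² − r² sin²θ) = 0.064981 m.
|ω_rod| = r ω |cosθ| / √(L² − r² sin²θ) = 0.0171·311.6·0.90183/0.064981 = 73.945 rad/s.

73.9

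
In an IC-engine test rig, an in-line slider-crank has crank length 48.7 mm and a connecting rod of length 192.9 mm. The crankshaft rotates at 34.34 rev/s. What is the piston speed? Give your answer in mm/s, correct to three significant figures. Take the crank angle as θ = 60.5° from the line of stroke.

10300

ω = 2π·34.3 = 215.8 rad/s
For an in-line slider-crank, x = r cosθ + √(L² − r² sin²θ), so v = −rω sinθ·[1 + r cosθ/√(L² − r² sin²θ)].
With r = 0.0487 m, L = 0.1929 m, θ = 60.5°: √(L² − r² sin²θ) = 0.18819 m.
v = −0.0487·215.8·0.87036·[1 + 0.0487·0.49242/0.18819] = -10.311 m/s.
|v| = 10.311 m/s = 10311 mm/s.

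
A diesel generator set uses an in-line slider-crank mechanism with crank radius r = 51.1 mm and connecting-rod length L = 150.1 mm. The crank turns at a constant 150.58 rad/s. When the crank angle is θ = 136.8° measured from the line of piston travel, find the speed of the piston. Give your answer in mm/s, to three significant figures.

ω = 150.6 rad/s
For an in-line slider-crank, x = r cosθ + √(L² − r² sin²θ), so v = −rω sinθ·[1 + r cosθ/√(L² − r² sin²θ)].
With r = 0.0511 m, L = 0.1501 m, θ = 136.8°: √(L² − r² sin²θ) = 0.14597 m.
v = −0.0511·150.6·0.68455·[1 + 0.0511·-0.72897/0.14597] = -3.9231 m/s.
|v| = 3.9231 m/s = 3923.1 mm/s.

3920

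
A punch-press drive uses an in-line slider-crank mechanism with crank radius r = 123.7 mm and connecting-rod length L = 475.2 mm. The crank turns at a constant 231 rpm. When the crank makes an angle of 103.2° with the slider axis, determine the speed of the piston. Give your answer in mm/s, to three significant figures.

2730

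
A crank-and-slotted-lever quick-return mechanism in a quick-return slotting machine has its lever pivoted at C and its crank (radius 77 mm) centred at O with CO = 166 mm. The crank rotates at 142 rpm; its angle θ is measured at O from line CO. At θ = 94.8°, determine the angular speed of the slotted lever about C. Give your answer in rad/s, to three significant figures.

ω = 14.87 rad/s (from 142 rpm).
Crank pin A relative to C: A = (d + r cosθ, r sinθ); lever angle φ = atan2(r sinθ, d + r cosθ).
Differentiating tanφ: φ̇ = rω(d cosθ + r)/(d² + r² + 2dr cosθ).
d² + r² + 2dr cosθ = |CA|² = 0.0313459 m²;  d cosθ + r = +0.063109 m.
|ω_lever| = |0.077·14.87·+0.063109| / 0.0313459 = 2.3053 rad/s.

2.31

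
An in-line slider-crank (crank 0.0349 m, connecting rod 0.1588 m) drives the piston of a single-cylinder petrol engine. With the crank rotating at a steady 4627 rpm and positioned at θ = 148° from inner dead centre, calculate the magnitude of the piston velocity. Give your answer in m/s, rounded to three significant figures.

7.28

ω = 2π·4627/60 = 484.5 rad/s
For an in-line slider-crank, x = r cosθ + √(L² − r² sin²θ), so v = −rω sinθ·[1 + r cosθ/√(L² − r² sin²θ)].
With r = 0.0349 m, L = 0.1588 m, θ = 148°: √(L² − r² sin²θ) = 0.15772 m.
v = −0.0349·484.5·0.52992·[1 + 0.0349·-0.84805/0.15772] = -7.2795 m/s.
|v| = 7.2795 m/s.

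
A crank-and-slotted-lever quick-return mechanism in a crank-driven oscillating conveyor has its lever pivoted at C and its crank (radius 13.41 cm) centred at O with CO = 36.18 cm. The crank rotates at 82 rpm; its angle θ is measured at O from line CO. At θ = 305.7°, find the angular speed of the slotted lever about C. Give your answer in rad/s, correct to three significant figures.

ω = 8.587 rad/s (from 82 rpm).
Crank pin A relative to C: A = (d + r cosθ, r sinθ); lever angle φ = atan2(r sinθ, d + r cosθ).
Differentiating tanφ: φ̇ = rω(d cosθ + r)/(d² + r² + 2dr cosθ).
d² + r² + 2dr cosθ = |CA|² = 0.205506 m²;  d cosθ + r = +0.34523 m.
|ω_lever| = |0.1341·8.587·+0.34523| / 0.205506 = 1.9344 rad/s.

1.93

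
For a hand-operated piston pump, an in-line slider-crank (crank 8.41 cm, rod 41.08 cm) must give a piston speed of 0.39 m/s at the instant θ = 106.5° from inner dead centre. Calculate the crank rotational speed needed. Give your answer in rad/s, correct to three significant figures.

5.14

For an in-line slider-crank, |v_piston| = rω|sinθ|·[1 + r cosθ/√(L² − r² sin²θ)].
With r = 0.0841 m, L = 0.4108 m, θ = 106.5°: the bracketed kinematic factor |dx/dθ| = 0.075855 m.
ω = v/|dx/dθ| = 0.39/0.075855 = 5.1414 rad/s.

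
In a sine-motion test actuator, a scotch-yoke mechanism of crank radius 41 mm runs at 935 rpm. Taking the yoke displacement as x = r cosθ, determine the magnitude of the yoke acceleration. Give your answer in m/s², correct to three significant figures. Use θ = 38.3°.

ω = 97.91 rad/s (from 935 rpm).
x = r cosθ ⇒ ẍ = −rω² cosθ (ω constant).
|a| = rω²|cosθ| = 0.041·(97.91)²·|cos 38.3°| = 308.47 m/s².

308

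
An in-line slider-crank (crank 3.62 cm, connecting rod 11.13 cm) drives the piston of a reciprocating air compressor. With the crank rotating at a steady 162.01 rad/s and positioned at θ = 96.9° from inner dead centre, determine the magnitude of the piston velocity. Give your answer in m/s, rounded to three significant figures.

ω = 162 rad/s
For an in-line slider-crank, x = r cosθ + √(L² − r² sin²θ), so v = −rω sinθ·[1 + r cosθ/√(L² − r² sin²θ)].
With r = 0.0362 m, L = 0.1113 m, θ = 96.9°: √(L² − r² sin²θ) = 0.10534 m.
v = −0.0362·162·0.99276·[1 + 0.0362·-0.12014/0.10534] = -5.5819 m/s.
|v| = 5.5819 m/s.

5.58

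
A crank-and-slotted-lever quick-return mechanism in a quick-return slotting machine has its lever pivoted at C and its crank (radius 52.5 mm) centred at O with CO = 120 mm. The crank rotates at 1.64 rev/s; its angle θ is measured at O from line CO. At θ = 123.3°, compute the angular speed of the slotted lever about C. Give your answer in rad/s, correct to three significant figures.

0.707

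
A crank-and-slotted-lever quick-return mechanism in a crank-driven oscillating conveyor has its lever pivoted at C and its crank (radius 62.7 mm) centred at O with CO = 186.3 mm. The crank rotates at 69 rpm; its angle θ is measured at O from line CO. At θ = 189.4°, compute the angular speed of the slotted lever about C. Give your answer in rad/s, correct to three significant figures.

ω = 7.226 rad/s (from 69 rpm).
Crank pin A relative to C: A = (d + r cosθ, r sinθ); lever angle φ = atan2(r sinθ, d + r cosθ).
Differentiating tanφ: φ̇ = rω(d cosθ + r)/(d² + r² + 2dr cosθ).
d² + r² + 2dr cosθ = |CA|² = 0.0155907 m²;  d cosθ + r = -0.1211 m.
|ω_lever| = |0.0627·7.226·-0.1211| / 0.0155907 = 3.519 rad/s.

3.52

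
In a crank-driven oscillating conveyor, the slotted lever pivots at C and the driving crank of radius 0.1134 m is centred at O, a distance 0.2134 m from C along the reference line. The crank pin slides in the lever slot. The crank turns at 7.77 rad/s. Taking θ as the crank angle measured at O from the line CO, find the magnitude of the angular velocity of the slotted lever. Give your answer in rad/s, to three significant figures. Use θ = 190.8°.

ω = 7.77 rad/s
Crank pin A relative to C: A = (d + r cosθ, r sinθ); lever angle φ = atan2(r sinθ, d + r cosθ).
Differentiating tanφ: φ̇ = rω(d cosθ + r)/(d² + r² + 2dr cosθ).
d² + r² + 2dr cosθ = |CA|² = 0.0108573 m²;  d cosθ + r = -0.09622 m.
|ω_lever| = |0.1134·7.77·-0.09622| / 0.0108573 = 7.8087 rad/s.

7.81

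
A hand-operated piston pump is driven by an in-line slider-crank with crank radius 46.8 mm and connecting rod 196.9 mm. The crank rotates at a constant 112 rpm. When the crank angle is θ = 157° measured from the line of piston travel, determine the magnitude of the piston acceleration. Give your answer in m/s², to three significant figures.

4.85

ω = 2π·112/60 = 11.73 rad/s
x(θ) = r cosθ + √(L² − r² sin²θ); with ω constant, a = ω²·d²x/dθ².
d²x/dθ² = −r cosθ − r²(cos2θ)/√u − r⁴ sin²2θ/(4u^{3/2}),  u = L² − r² sin²θ = 0.0384352 m².
Substituting r = 0.0468 m, L = 0.1969 m, θ = 157°: d²x/dθ² = +0.035237 m.
a = ω²·d²x/dθ² = (11.73)²·(+0.035237) = +4.8472 m/s²;  |a| = 4.8472 m/s².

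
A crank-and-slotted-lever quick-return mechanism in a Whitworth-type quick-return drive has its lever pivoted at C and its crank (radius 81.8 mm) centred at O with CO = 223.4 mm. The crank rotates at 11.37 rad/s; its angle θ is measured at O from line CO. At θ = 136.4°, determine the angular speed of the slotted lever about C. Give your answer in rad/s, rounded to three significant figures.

2.47

ω = 11.37 rad/s
Crank pin A relative to C: A = (d + r cosθ, r sinθ); lever angle φ = atan2(r sinθ, d + r cosθ).
Differentiating tanφ: φ̇ = rω(d cosθ + r)/(d² + r² + 2dr cosθ).
d² + r² + 2dr cosθ = |CA|² = 0.0301316 m²;  d cosθ + r = -0.07998 m.
|ω_lever| = |0.0818·11.37·-0.07998| / 0.0301316 = 2.4687 rad/s.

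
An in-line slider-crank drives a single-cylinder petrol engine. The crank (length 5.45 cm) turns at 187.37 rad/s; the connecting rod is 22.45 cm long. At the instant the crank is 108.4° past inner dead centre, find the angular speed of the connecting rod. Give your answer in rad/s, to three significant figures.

14.8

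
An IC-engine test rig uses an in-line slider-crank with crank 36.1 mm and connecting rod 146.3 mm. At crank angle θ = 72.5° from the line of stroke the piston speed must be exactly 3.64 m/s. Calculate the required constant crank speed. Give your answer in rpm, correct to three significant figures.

938

For an in-line slider-crank, |v_piston| = rω|sinθ|·[1 + r cosθ/√(L² − r² sin²θ)].
With r = 0.0361 m, L = 0.1463 m, θ = 72.5°: the bracketed kinematic factor |dx/dθ| = 0.037058 m.
ω = v/|dx/dθ| = 3.64/0.037058 = 98.225 rad/s.
N = 60ω/(2π) = 937.98 rpm.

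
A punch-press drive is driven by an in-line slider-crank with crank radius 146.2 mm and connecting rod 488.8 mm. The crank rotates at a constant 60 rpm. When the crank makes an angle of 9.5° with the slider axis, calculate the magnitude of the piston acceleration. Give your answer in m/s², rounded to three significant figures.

ω = 2π·60/60 = 6.283 rad/s
x(θ) = r cosθ + √(L² − r² sin²θ); with ω constant, a = ω²·d²x/dθ².
d²x/dθ² = −r cosθ − r²(cos2θ)/√u − r⁴ sin²2θ/(4u^{3/2}),  u = L² − r² sin²θ = 0.238343 m².
Substituting r = 0.1462 m, L = 0.4888 m, θ = 9.5°: d²x/dθ² = -0.1857 m.
a = ω²·d²x/dθ² = (6.283)²·(-0.1857) = -7.331 m/s²;  |a| = 7.331 m/s².

7.33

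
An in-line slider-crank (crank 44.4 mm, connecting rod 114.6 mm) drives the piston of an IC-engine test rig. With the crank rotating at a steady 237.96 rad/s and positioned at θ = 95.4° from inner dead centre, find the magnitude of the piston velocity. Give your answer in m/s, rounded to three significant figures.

10.1

ω = 238 rad/s
For an in-line slider-crank, x = r cosθ + √(L² − r² sin²θ), so v = −rω sinθ·[1 + r cosθ/√(L² − r² sin²θ)].
With r = 0.0444 m, L = 0.1146 m, θ = 95.4°: √(L² − r² sin²θ) = 0.10573 m.
v = −0.0444·238·0.99556·[1 + 0.0444·-0.09411/0.10573] = -10.103 m/s.
|v| = 10.103 m/s.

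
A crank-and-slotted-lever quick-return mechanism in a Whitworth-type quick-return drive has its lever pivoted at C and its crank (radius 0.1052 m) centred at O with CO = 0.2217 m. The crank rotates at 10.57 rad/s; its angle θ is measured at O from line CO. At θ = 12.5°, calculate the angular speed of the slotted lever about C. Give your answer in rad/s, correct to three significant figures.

3.38

ω = 10.57 rad/s
Crank pin A relative to C: A = (d + r cosθ, r sinθ); lever angle φ = atan2(r sinθ, d + r cosθ).
Differentiating tanφ: φ̇ = rω(d cosθ + r)/(d² + r² + 2dr cosθ).
d² + r² + 2dr cosθ = |CA|² = 0.105758 m²;  d cosθ + r = +0.32164 m.
|ω_lever| = |0.1052·10.57·+0.32164| / 0.105758 = 3.3819 rad/s.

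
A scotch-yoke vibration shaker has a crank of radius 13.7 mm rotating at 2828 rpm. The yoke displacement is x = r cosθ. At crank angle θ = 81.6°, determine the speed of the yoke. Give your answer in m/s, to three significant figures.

4.01

ω = 296.1 rad/s (from 2828 rpm).
x = r cosθ ⇒ ẋ = −rω sinθ.
|v| = rω|sinθ| = 0.0137·296.1·|sin 81.6°| = 4.0137 m/s.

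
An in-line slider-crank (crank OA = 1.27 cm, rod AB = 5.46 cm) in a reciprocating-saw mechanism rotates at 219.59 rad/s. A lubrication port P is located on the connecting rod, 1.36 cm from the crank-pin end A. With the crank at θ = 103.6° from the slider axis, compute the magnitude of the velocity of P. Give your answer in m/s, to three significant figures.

ω = 219.6 rad/s.  Crank-pin speed |V_A| = rω = 2.7888 m/s, perpendicular to OA.
Rod angle: sinφ = −(r/L) sinθ ⇒ φ = -13.066°; ω_rod = −rω cosθ/√(L²−r²sin²θ) = +12.33 rad/s.
V_P = V_A + ω_rod × AP, with AP = 0.0136 m along the rod.
Components: V_Px = −rω sinθ − a·ω_rod·sinφ = -2.6727 m/s;  V_Py = rω cosθ + a·ω_rod·cosφ = -0.49242 m/s.
|V_P| = √(V_Px² + V_Py²) = 2.7177 m/s.

2.72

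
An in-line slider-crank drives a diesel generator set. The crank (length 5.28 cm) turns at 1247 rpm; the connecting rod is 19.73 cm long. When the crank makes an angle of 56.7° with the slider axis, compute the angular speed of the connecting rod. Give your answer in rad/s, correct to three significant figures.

19.7

ω = 130.6 rad/s (converted from 1247 rpm).
The rod makes angle φ with the slider axis where L sinφ = r sinθ; differentiating, L cosφ·φ̇ = r ω cosθ.
L cosφ = √(L² − r² sin²θ) = 0.1923 m.
|ω_rod| = r ω |cosθ| / √(L² − r² sin²θ) = 0.0528·130.6·0.54902/0.1923 = 19.685 rad/s.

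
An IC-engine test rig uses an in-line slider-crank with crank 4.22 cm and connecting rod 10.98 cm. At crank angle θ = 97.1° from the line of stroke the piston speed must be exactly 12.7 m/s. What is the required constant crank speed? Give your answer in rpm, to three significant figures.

3050

For an in-line slider-crank, |v_piston| = rω|sinθ|·[1 + r cosθ/√(L² − r² sin²θ)].
With r = 0.0422 m, L = 0.1098 m, θ = 97.1°: the bracketed kinematic factor |dx/dθ| = 0.039724 m.
ω = v/|dx/dθ| = 12.7/0.039724 = 319.7 rad/s.
N = 60ω/(2π) = 3052.9 rpm.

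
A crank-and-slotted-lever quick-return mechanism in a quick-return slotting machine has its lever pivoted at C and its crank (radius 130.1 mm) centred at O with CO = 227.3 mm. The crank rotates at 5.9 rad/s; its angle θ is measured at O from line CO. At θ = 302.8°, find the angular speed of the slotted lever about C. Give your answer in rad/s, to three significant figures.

1.93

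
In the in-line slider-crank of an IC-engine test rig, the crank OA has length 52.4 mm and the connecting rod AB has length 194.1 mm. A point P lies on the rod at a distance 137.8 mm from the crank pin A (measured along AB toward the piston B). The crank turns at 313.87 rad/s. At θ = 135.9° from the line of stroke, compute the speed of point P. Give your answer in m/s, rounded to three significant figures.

ω = 313.9 rad/s.  Crank-pin speed |V_A| = rω = 16.447 m/s, perpendicular to OA.
Rod angle: sinφ = −(r/L) sinθ ⇒ φ = -10.829°; ω_rod = −rω cosθ/√(L²−r²sin²θ) = +61.953 rad/s.
V_P = V_A + ω_rod × AP, with AP = 0.1378 m along the rod.
Components: V_Px = −rω sinθ − a·ω_rod·sinφ = -9.8417 m/s;  V_Py = rω cosθ + a·ω_rod·cosφ = -3.4258 m/s.
|V_P| = √(V_Px² + V_Py²) = 10.421 m/s.

10.4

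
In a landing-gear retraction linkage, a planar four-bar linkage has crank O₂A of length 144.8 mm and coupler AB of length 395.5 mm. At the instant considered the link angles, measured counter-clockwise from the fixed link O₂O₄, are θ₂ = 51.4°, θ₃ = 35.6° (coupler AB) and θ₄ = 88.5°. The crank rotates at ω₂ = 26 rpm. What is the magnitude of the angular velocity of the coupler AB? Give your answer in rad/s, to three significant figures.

0.754

ω₂ = 2.723 rad/s (from 26 rpm).
Differentiating the loop-closure r₂e^{iθ₂}+r₃e^{iθ₃}=r₁+r₄e^{iθ₄} gives r₂ω₂e^{iθ₂}+r₃ω₃e^{iθ₃}=r₄ω₄e^{iθ₄}.
Eliminating the other unknown: ω₃ = r₂ω₂ sin(θ₄−θ₂) / [r₃ sin(θ₃−θ₄)].
Numerator sine = +0.60321; denominator sine = -0.79758.
Result = 0.1448·2.723·(+0.60321) / (0.3955·(-0.79758)) = -0.7539 rad/s; magnitude 0.7539 rad/s.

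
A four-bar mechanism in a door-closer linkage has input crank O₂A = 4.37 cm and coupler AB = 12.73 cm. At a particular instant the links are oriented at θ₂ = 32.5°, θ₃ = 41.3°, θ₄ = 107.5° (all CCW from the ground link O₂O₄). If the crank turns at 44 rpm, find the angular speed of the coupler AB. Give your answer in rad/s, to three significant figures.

ω₂ = 4.608 rad/s (from 44 rpm).
Differentiating the loop-closure r₂e^{iθ₂}+r₃e^{iθ₃}=r₁+r₄e^{iθ₄} gives r₂ω₂e^{iθ₂}+r₃ω₃e^{iθ₃}=r₄ω₄e^{iθ₄}.
Eliminating the other unknown: ω₃ = r₂ω₂ sin(θ₄−θ₂) / [r₃ sin(θ₃−θ₄)].
Numerator sine = +0.96593; denominator sine = -0.91496.
Result = 0.0437·4.608·(+0.96593) / (0.1273·(-0.91496)) = -1.6698 rad/s; magnitude 1.6698 rad/s.

1.67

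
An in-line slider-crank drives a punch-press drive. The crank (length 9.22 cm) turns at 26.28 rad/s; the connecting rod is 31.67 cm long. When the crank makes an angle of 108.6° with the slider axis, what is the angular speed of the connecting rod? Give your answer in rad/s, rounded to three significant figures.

ω = 26.28 rad/s
The rod makes angle φ with the slider axis where L sinφ = r sinθ; differentiating, L cosφ·φ̇ = r ω cosθ.
L cosφ = √(L² − r² sin²θ) = 0.30441 m.
|ω_rod| = r ω |cosθ| / √(L² − r² sin²θ) = 0.0922·26.28·0.31896/0.30441 = 2.5389 rad/s.

2.54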